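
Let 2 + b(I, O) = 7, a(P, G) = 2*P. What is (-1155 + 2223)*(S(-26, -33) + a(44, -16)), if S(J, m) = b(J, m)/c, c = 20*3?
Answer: 94073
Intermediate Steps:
c = 60
b(I, O) = 5 (b(I, O) = -2 + 7 = 5)
S(J, m) = 1/12 (S(J, m) = 5/60 = 5*(1/60) = 1/12)
(-1155 + 2223)*(S(-26, -33) + a(44, -16)) = (-1155 + 2223)*(1/12 + 2*44) = 1068*(1/12 + 88) = 1068*(1057/12) = 94073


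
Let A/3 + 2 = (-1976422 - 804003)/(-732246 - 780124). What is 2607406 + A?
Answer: 788672375855/302474 ≈ 2.6074e+6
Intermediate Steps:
A = -146589/302474 (A = -6 + 3*((-1976422 - 804003)/(-732246 - 780124)) = -6 + 3*(-2780425/(-1512370)) = -6 + 3*(-2780425*(-1/1512370)) = -6 + 3*(556085/302474) = -6 + 1668255/302474 = -146589/302474 ≈ -0.48463)
2607406 + A = 2607406 - 146589/302474 = 788672375855/302474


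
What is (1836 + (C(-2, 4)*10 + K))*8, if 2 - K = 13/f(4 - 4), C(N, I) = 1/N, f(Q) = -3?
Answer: 44096/3 ≈ 14699.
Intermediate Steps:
K = 19/3 (K = 2 - 13/(-3) = 2 - 13*(-1)/3 = 2 - 1*(-13/3) = 2 + 13/3 = 19/3 ≈ 6.3333)
(1836 + (C(-2, 4)*10 + K))*8 = (1836 + (10/(-2) + 19/3))*8 = (1836 + (-1/2*10 + 19/3))*8 = (1836 + (-5 + 19/3))*8 = (1836 + 4/3)*8 = (5512/3)*8 = 44096/3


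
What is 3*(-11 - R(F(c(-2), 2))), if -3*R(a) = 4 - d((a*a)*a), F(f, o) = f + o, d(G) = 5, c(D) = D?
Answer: -34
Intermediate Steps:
R(a) = ⅓ (R(a) = -(4 - 1*5)/3 = -(4 - 5)/3 = -⅓*(-1) = ⅓)
3*(-11 - R(F(c(-2), 2))) = 3*(-11 - 1*⅓) = 3*(-11 - ⅓) = 3*(-34/3) = -34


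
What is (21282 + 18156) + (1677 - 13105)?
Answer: 28010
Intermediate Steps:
(21282 + 18156) + (1677 - 13105) = 39438 - 11428 = 28010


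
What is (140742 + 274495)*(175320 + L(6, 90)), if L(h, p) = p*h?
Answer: 73023578820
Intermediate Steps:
L(h, p) = h*p
(140742 + 274495)*(175320 + L(6, 90)) = (140742 + 274495)*(175320 + 6*90) = 415237*(175320 + 540) = 415237*175860 = 73023578820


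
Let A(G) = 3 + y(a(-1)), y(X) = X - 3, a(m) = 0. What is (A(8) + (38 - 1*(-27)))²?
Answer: 4225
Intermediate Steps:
y(X) = -3 + X
A(G) = 0 (A(G) = 3 + (-3 + 0) = 3 - 3 = 0)
(A(8) + (38 - 1*(-27)))² = (0 + (38 - 1*(-27)))² = (0 + (38 + 27))² = (0 + 65)² = 65² = 4225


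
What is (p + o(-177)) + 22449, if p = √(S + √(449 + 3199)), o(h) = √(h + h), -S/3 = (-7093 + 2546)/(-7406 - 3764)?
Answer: 22449 + √(-152369970 + 998151200*√57)/11170 + I*√354 ≈ 22457.0 + 18.815*I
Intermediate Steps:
S = -13641/11170 (S = -3*(-7093 + 2546)/(-7406 - 3764) = -(-13641)/(-11170) = -(-13641)*(-1)/11170 = -3*4547/11170 = -13641/11170 ≈ -1.2212)
o(h) = √2*√h (o(h) = √(2*h) = √2*√h)
p = √(-13641/11170 + 8*√57) (p = √(-13641/11170 + √(449 + 3199)) = √(-13641/11170 + √3648) = √(-13641/11170 + 8*√57) ≈ 7.6927)
(p + o(-177)) + 22449 = (√(-152369970 + 998151200*√57)/11170 + √2*√(-177)) + 22449 = (√(-152369970 + 998151200*√57)/11170 + √2*(I*√177)) + 22449 = (√(-152369970 + 998151200*√57)/11170 + I*√354) + 22449 = 22449 + √(-152369970 + 998151200*√57)/11170 + I*√354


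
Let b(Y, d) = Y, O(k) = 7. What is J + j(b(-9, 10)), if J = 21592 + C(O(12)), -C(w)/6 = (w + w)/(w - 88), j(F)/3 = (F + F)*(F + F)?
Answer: 609256/27 ≈ 22565.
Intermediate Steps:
j(F) = 12*F² (j(F) = 3*((F + F)*(F + F)) = 3*((2*F)*(2*F)) = 3*(4*F²) = 12*F²)
C(w) = -12*w/(-88 + w) (C(w) = -6*(w + w)/(w - 88) = -6*2*w/(-88 + w) = -12*w/(-88 + w))
J = 583012/27 (J = 21592 - 12*7/(-88 + 7) = 21592 - 12*7/(-81) = 21592 - 12*7*(-1/81) = 21592 + 28/27 = 583012/27 ≈ 21593.)
J + j(b(-9, 10)) = 583012/27 + 12*(-9)² = 583012/27 + 12*81 = 583012/27 + 972 = 609256/27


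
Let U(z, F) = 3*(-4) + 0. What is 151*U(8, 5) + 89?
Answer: -1723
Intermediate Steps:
U(z, F) = -12 (U(z, F) = -12 + 0 = -12)
151*U(8, 5) + 89 = 151*(-12) + 89 = -1812 + 89 = -1723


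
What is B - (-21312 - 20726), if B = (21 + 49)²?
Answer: 46938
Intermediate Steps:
B = 4900 (B = 70² = 4900)
B - (-21312 - 20726) = 4900 - (-21312 - 20726) = 4900 - 1*(-42038) = 4900 + 42038 = 46938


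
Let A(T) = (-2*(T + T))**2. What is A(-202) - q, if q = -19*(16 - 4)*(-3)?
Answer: 652180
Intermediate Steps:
A(T) = 16*T**2 (A(T) = (-4*T)**2 = 16*T**2)
q = 684 (q = -19*12*(-3) = -228*(-3) = 684)
A(-202) - q = 16*(-202)**2 - 1*684 = 16*40804 - 684 = 652864 - 684 = 652180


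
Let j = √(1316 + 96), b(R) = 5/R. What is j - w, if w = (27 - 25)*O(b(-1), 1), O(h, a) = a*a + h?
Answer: 8 + 2*√353 ≈ 45.577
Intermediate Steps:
O(h, a) = h + a² (O(h, a) = a² + h = h + a²)
w = -8 (w = (27 - 25)*(5/(-1) + 1²) = 2*(5*(-1) + 1) = 2*(-5 + 1) = 2*(-4) = -8)
j = 2*√353 (j = √1412 = 2*√353 ≈ 37.577)
j - w = 2*√353 - 1*(-8) = 2*√353 + 8 = 8 + 2*√353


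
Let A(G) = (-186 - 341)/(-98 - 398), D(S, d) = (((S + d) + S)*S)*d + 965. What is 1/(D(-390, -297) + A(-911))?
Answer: -16/1995967103 ≈ -8.0162e-9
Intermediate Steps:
D(S, d) = 965 + S*d*(d + 2*S) (D(S, d) = ((d + 2*S)*S)*d + 965 = (S*(d + 2*S))*d + 965 = S*d*(d + 2*S) + 965 = 965 + S*d*(d + 2*S))
A(G) = 17/16 (A(G) = -527/(-496) = -527*(-1/496) = 17/16)
1/(D(-390, -297) + A(-911)) = 1/((965 - 390*(-297)² + 2*(-297)*(-390)²) + 17/16) = 1/((965 - 390*88209 + 2*(-297)*152100) + 17/16) = 1/((965 - 34401510 - 90347400) + 17/16) = 1/(-124747945 + 17/16) = 1/(-1995967103/16) = -16/1995967103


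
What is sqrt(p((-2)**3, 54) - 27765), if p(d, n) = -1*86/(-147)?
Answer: I*sqrt(12244107)/21 ≈ 166.63*I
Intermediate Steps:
p(d, n) = 86/147 (p(d, n) = -86*(-1/147) = 86/147)
sqrt(p((-2)**3, 54) - 27765) = sqrt(86/147 - 27765) = sqrt(-4081369/147) = I*sqrt(12244107)/21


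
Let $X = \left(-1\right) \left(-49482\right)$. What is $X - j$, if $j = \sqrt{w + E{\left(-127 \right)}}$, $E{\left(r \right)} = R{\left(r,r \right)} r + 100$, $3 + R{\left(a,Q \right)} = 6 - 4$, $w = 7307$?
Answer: $49482 - \sqrt{7534} \approx 49395.0$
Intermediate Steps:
$R{\left(a,Q \right)} = -1$ ($R{\left(a,Q \right)} = -3 + \left(6 - 4\right) = -3 + 2 = -1$)
$E{\left(r \right)} = 100 - r$ ($E{\left(r \right)} = - r + 100 = 100 - r$)
$j = \sqrt{7534}$ ($j = \sqrt{7307 + \left(100 - -127\right)} = \sqrt{7307 + \left(100 + 127\right)} = \sqrt{7307 + 227} = \sqrt{7534} \approx 86.799$)
$X = 49482$
$X - j = 49482 - \sqrt{7534}$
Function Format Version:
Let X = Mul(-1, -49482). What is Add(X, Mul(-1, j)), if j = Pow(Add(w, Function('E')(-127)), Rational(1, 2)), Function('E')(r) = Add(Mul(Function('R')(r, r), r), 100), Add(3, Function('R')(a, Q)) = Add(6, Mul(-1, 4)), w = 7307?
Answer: Add(49482, Mul(-1, Pow(7534, Rational(1, 2)))) ≈ 49395.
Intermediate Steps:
Function('R')(a, Q) = -1 (Function('R')(a, Q) = Add(-3, Add(6, Mul(-1, 4))) = Add(-3, Add(6, -4)) = Add(-3, 2) = -1)
Function('E')(r) = Add(100, Mul(-1, r)) (Function('E')(r) = Add(Mul(-1, r), 100) = Add(100, Mul(-1, r)))
j = Pow(7534, Rational(1, 2)) (j = Pow(Add(7307, Add(100, Mul(-1, -127))), Rational(1, 2)) = Pow(Add(7307, Add(100, 127)), Rational(1, 2)) = Pow(Add(7307, 227), Rational(1, 2)) = Pow(7534, Rational(1, 2)) ≈ 86.799)
X = 49482
Add(X, Mul(-1, j)) = Add(49482, Mul(-1, Pow(7534, Rational(1, 2))))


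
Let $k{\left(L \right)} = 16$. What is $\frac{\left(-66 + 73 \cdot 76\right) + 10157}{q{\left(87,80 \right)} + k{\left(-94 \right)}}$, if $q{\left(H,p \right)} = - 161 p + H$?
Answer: $- \frac{5213}{4259} \approx -1.224$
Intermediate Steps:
$q{\left(H,p \right)} = H - 161 p$
$\frac{\left(-66 + 73 \cdot 76\right) + 10157}{q{\left(87,80 \right)} + k{\left(-94 \right)}} = \frac{\left(-66 + 73 \cdot 76\right) + 10157}{\left(87 - 12880\right) + 16} = \frac{\left(-66 + 5548\right) + 10157}{\left(87 - 12880\right) + 16} = \frac{5482 + 10157}{-12793 + 16} = \frac{15639}{-12777} = 15639 \left(- \frac{1}{12777}\right) = - \frac{5213}{4259}$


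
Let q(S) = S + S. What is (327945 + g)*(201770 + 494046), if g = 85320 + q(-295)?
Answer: 287145867800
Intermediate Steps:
q(S) = 2*S
g = 84730 (g = 85320 + 2*(-295) = 85320 - 590 = 84730)
(327945 + g)*(201770 + 494046) = (327945 + 84730)*(201770 + 494046) = 412675*695816 = 287145867800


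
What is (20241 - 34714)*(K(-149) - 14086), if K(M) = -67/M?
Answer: 30375165331/149 ≈ 2.0386e+8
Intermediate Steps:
(20241 - 34714)*(K(-149) - 14086) = (20241 - 34714)*(-67/(-149) - 14086) = -14473*(-67*(-1/149) - 14086) = -14473*(67/149 - 14086) = -14473*(-2098747/149) = 30375165331/149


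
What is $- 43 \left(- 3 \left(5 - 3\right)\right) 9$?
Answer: $2322$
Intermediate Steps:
$- 43 \left(- 3 \left(5 - 3\right)\right) 9 = - 43 \left(\left(-3\right) 2\right) 9 = \left(-43\right) \left(-6\right) 9 = 258 \cdot 9 = 2322$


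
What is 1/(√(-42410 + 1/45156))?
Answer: -2*I*√21619179611151/1915065959 ≈ -0.0048559*I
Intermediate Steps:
1/(√(-42410 + 1/45156)) = 1/(√(-1915065959/45156)) = 1/(I*√21619179611151/22578) = -2*I*√21619179611151/1915065959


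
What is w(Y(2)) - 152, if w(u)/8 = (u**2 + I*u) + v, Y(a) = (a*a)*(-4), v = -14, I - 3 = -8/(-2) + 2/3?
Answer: 2408/3 ≈ 802.67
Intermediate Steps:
I = 23/3 (I = 3 + (-8/(-2) + 2/3) = 3 + (-8*(-1/2) + 2*(1/3)) = 3 + (4 + 2/3) = 3 + 14/3 = 23/3 ≈ 7.6667)
Y(a) = -4*a**2 (Y(a) = a**2*(-4) = -4*a**2)
w(u) = -112 + 8*u**2 + 184*u/3 (w(u) = 8*((u**2 + 23*u/3) - 14) = 8*(-14 + u**2 + 23*u/3) = -112 + 8*u**2 + 184*u/3)
w(Y(2)) - 152 = (-112 + 8*(-4*2**2)**2 + 184*(-4*2**2)/3) - 152 = (-112 + 8*(-4*4)**2 + 184*(-4*4)/3) - 152 = (-112 + 8*(-16)**2 + (184/3)*(-16)) - 152 = (-112 + 8*256 - 2944/3) - 152 = (-112 + 2048 - 2944/3) - 152 = 2864/3 - 152 = 2408/3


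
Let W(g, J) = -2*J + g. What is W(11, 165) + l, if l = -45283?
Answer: -45602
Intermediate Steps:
W(g, J) = g - 2*J
W(11, 165) + l = (11 - 2*165) - 45283 = (11 - 330) - 45283 = -319 - 45283 = -45602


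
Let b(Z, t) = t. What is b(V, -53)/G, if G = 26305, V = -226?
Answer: -53/26305 ≈ -0.0020148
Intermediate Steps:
b(V, -53)/G = -53/26305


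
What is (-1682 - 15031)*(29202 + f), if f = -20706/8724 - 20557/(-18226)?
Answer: -3233287077380370/6625151 ≈ -4.8803e+8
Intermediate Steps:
f = -8252012/6625151 (f = -20706*1/8724 - 20557*(-1/18226) = -3451/1454 + 20557/18226 = -8252012/6625151 ≈ -1.2456)
(-1682 - 15031)*(29202 + f) = (-1682 - 15031)*(29202 - 8252012/6625151) = -16713*193459407490/6625151 = -3233287077380370/6625151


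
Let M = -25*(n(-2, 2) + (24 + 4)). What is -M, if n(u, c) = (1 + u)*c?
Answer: 650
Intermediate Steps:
n(u, c) = c*(1 + u)
M = -650 (M = -25*(2*(1 - 2) + (24 + 4)) = -25*(2*(-1) + 28) = -25*(-2 + 28) = -25*26 = -650)
-M = -1*(-650) = 650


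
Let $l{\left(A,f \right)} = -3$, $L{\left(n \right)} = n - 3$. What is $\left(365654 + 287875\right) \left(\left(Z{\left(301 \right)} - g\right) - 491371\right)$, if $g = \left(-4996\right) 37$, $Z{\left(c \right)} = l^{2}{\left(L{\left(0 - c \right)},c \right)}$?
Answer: $-200313173790$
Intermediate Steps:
$L{\left(n \right)} = -3 + n$
$Z{\left(c \right)} = 9$ ($Z{\left(c \right)} = \left(-3\right)^{2} = 9$)
$g = -184852$
$\left(365654 + 287875\right) \left(\left(Z{\left(301 \right)} - g\right) - 491371\right) = \left(365654 + 287875\right) \left(\left(9 - -184852\right) - 491371\right) = 653529 \left(\left(9 + 184852\right) - 491371\right) = 653529 \left(184861 - 491371\right) = 653529 \left(-306510\right) = -200313173790$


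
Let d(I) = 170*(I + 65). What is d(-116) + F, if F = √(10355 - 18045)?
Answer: -8670 + I*√7690 ≈ -8670.0 + 87.693*I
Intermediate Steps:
d(I) = 11050 + 170*I (d(I) = 170*(65 + I) = 11050 + 170*I)
F = I*√7690 (F = √(-7690) = I*√7690 ≈ 87.693*I)
d(-116) + F = (11050 + 170*(-116)) + I*√7690 = (11050 - 19720) + I*√7690 = -8670 + I*√7690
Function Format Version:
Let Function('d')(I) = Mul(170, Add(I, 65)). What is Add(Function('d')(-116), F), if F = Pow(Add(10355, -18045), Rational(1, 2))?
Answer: Add(-8670, Mul(I, Pow(7690, Rational(1, 2)))) ≈ Add(-8670.0, Mul(87.693, I))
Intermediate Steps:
Function('d')(I) = Add(11050, Mul(170, I)) (Function('d')(I) = Mul(170, Add(65, I)) = Add(11050, Mul(170, I)))
F = Mul(I, Pow(7690, Rational(1, 2))) (F = Pow(-7690, Rational(1, 2)) = Mul(I, Pow(7690, Rational(1, 2))) ≈ Mul(87.693, I))
Add(Function('d')(-116), F) = Add(Add(11050, Mul(170, -116)), Mul(I, Pow(7690, Rational(1, 2)))) = Add(Add(11050, -19720), Mul(I, Pow(7690, Rational(1, 2)))) = Add(-8670, Mul(I, Pow(7690, Rational(1, 2))))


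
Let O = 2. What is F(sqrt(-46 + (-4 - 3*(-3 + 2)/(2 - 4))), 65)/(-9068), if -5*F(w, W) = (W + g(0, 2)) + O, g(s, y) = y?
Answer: 69/45340 ≈ 0.0015218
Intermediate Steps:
F(w, W) = -4/5 - W/5 (F(w, W) = -((W + 2) + 2)/5 = -((2 + W) + 2)/5 = -(4 + W)/5 = -4/5 - W/5)
F(sqrt(-46 + (-4 - 3*(-3 + 2)/(2 - 4))), 65)/(-9068) = (-4/5 - 1/5*65)/(-9068) = (-4/5 - 13)*(-1/9068) = -69/5*(-1/9068) = 69/45340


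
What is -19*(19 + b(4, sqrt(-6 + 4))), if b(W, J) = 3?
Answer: -418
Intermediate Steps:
-19*(19 + b(4, sqrt(-6 + 4))) = -19*(19 + 3) = -19*22 = -418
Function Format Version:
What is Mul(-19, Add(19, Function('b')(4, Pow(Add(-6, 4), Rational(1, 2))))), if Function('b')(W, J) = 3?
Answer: -418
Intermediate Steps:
Mul(-19, Add(19, Function('b')(4, Pow(Add(-6, 4), Rational(1, 2))))) = Mul(-19, Add(19, 3)) = Mul(-19, 22) = -418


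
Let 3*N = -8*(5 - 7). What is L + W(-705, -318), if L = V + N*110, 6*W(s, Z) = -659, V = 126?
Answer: 3617/6 ≈ 602.83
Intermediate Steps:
N = 16/3 (N = (-8*(5 - 7))/3 = (-8*(-2))/3 = (1/3)*16 = 16/3 ≈ 5.3333)
W(s, Z) = -659/6 (W(s, Z) = (1/6)*(-659) = -659/6)
L = 2138/3 (L = 126 + (16/3)*110 = 126 + 1760/3 = 2138/3 ≈ 712.67)
L + W(-705, -318) = 2138/3 - 659/6 = 3617/6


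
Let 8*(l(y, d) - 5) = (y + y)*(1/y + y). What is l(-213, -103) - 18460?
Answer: -14225/2 ≈ -7112.5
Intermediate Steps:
l(y, d) = 5 + y*(y + 1/y)/4 (l(y, d) = 5 + ((y + y)*(1/y + y))/8 = 5 + ((2*y)*(y + 1/y))/8 = 5 + (2*y*(y + 1/y))/8 = 5 + y*(y + 1/y)/4)
l(-213, -103) - 18460 = (21/4 + (¼)*(-213)²) - 18460 = (21/4 + (¼)*45369) - 18460 = (21/4 + 45369/4) - 18460 = 22695/2 - 18460 = -14225/2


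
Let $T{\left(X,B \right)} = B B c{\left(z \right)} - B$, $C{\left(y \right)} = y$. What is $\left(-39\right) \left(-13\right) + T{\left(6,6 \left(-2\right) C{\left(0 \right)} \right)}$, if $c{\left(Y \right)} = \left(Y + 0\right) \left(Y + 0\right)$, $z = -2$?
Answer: $507$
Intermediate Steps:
$c{\left(Y \right)} = Y^{2}$ ($c{\left(Y \right)} = Y Y = Y^{2}$)
$T{\left(X,B \right)} = - B + 4 B^{2}$ ($T{\left(X,B \right)} = B B \left(-2\right)^{2} - B = B^{2} \cdot 4 - B = 4 B^{2} - B = - B + 4 B^{2}$)
$\left(-39\right) \left(-13\right) + T{\left(6,6 \left(-2\right) C{\left(0 \right)} \right)} = \left(-39\right) \left(-13\right) + 6 \left(-2\right) 0 \left(-1 + 4 \cdot 6 \left(-2\right) 0\right) = 507 + \left(-12\right) 0 \left(-1 + 4 \left(\left(-12\right) 0\right)\right) = 507 + 0 \left(-1 + 4 \cdot 0\right) = 507 + 0 \left(-1 + 0\right) = 507 + 0 \left(-1\right) = 507 + 0 = 507$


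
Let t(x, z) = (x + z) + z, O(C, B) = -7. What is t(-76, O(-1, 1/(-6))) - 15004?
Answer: -15094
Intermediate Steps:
t(x, z) = x + 2*z
t(-76, O(-1, 1/(-6))) - 15004 = (-76 + 2*(-7)) - 15004 = (-76 - 14) - 15004 = -90 - 15004 = -15094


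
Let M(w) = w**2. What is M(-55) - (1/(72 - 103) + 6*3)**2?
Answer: 2596776/961 ≈ 2702.2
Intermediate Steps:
M(-55) - (1/(72 - 103) + 6*3)**2 = (-55)**2 - (1/(72 - 103) + 6*3)**2 = 3025 - (1/(-31) + 18)**2 = 3025 - (-1/31 + 18)**2 = 3025 - (557/31)**2 = 3025 - 1*310249/961 = 3025 - 310249/961 = 2596776/961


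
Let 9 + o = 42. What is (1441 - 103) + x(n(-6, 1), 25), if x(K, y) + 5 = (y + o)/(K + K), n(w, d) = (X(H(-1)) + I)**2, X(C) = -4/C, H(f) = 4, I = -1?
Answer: 5361/4 ≈ 1340.3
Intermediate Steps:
o = 33 (o = -9 + 42 = 33)
n(w, d) = 4 (n(w, d) = (-4/4 - 1)**2 = (-4*1/4 - 1)**2 = (-1 - 1)**2 = (-2)**2 = 4)
x(K, y) = -5 + (33 + y)/(2*K) (x(K, y) = -5 + (y + 33)/(K + K) = -5 + (33 + y)/((2*K)) = -5 + (33 + y)*(1/(2*K)) = -5 + (33 + y)/(2*K))
(1441 - 103) + x(n(-6, 1), 25) = (1441 - 103) + (1/2)*(33 + 25 - 10*4)/4 = 1338 + (1/2)*(1/4)*(33 + 25 - 40) = 1338 + (1/2)*(1/4)*18 = 1338 + 9/4 = 5361/4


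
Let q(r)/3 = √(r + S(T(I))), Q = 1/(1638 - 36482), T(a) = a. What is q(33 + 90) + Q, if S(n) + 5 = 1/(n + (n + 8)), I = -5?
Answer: -1/34844 + 3*√470/2 ≈ 32.519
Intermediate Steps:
S(n) = -5 + 1/(8 + 2*n) (S(n) = -5 + 1/(n + (n + 8)) = -5 + 1/(n + (8 + n)) = -5 + 1/(8 + 2*n))
Q = -1/34844 (Q = 1/(-34844) = -1/34844 ≈ -2.8699e-5)
q(r) = 3*√(-11/2 + r) (q(r) = 3*√(r + (-39 - 10*(-5))/(2*(4 - 5))) = 3*√(r + (½)*(-39 + 50)/(-1)) = 3*√(r + (½)*(-1)*11) = 3*√(r - 11/2) = 3*√(-11/2 + r))
q(33 + 90) + Q = 3*√(-22 + 4*(33 + 90))/2 - 1/34844 = 3*√(-22 + 4*123)/2 - 1/34844 = 3*√(-22 + 492)/2 - 1/34844 = 3*√470/2 - 1/34844 = -1/34844 + 3*√470/2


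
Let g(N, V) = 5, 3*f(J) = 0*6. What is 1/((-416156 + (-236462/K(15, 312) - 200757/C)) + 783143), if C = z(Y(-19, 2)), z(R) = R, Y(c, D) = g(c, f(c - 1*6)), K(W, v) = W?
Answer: 15/4666072 ≈ 3.2147e-6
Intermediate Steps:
f(J) = 0 (f(J) = (0*6)/3 = (⅓)*0 = 0)
Y(c, D) = 5
C = 5
1/((-416156 + (-236462/K(15, 312) - 200757/C)) + 783143) = 1/((-416156 + (-236462/15 - 200757/5)) + 783143) = 1/((-416156 - 838733/15) + 783143) = 1/(-7081073/15 + 783143) = 1/(4666072/15) = 15/4666072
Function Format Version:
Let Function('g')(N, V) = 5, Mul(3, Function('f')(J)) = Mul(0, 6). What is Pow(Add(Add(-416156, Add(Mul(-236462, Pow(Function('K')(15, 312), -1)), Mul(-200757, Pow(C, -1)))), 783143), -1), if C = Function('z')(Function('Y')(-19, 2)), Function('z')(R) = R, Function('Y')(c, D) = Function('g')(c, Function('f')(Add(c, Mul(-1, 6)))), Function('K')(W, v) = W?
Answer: Rational(15, 4666072) ≈ 3.2147e-6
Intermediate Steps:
Function('f')(J) = 0 (Function('f')(J) = Mul(Rational(1, 3), Mul(0, 6)) = Mul(Rational(1, 3), 0) = 0)
Function('Y')(c, D) = 5
C = 5
Pow(Add(Add(-416156, Add(Mul(-236462, Pow(Function('K')(15, 312), -1)), Mul(-200757, Pow(C, -1)))), 783143), -1) = Pow(Add(Add(-416156, Add(Mul(-236462, Pow(15, -1)), Mul(-200757, Pow(5, -1)))), 783143), -1) = Pow(Add(Add(-416156, Add(Mul(-236462, Rational(1, 15)), Mul(-200757, Rational(1, 5)))), 783143), -1) = Pow(Add(Add(-416156, Add(Rational(-236462, 15), Rational(-200757, 5))), 783143), -1) = Pow(Add(Add(-416156, Rational(-838733, 15)), 783143), -1) = Pow(Add(Rational(-7081073, 15), 783143), -1) = Pow(Rational(4666072, 15), -1) = Rational(15, 4666072)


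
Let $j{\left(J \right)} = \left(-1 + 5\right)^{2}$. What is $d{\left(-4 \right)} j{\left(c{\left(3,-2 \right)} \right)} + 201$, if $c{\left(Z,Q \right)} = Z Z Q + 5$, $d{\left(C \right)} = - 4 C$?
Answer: $457$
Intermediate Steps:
$c{\left(Z,Q \right)} = 5 + Q Z^{2}$ ($c{\left(Z,Q \right)} = Z^{2} Q + 5 = Q Z^{2} + 5 = 5 + Q Z^{2}$)
$j{\left(J \right)} = 16$ ($j{\left(J \right)} = 4^{2} = 16$)
$d{\left(-4 \right)} j{\left(c{\left(3,-2 \right)} \right)} + 201 = \left(-4\right) \left(-4\right) 16 + 201 = 16 \cdot 16 + 201 = 256 + 201 = 457$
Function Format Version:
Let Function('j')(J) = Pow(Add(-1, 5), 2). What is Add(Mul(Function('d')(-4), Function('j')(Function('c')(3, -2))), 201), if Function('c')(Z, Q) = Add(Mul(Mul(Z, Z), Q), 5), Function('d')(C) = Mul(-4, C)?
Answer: 457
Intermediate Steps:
Function('c')(Z, Q) = Add(5, Mul(Q, Pow(Z, 2))) (Function('c')(Z, Q) = Add(Mul(Pow(Z, 2), Q), 5) = Add(Mul(Q, Pow(Z, 2)), 5) = Add(5, Mul(Q, Pow(Z, 2))))
Function('j')(J) = 16 (Function('j')(J) = Pow(4, 2) = 16)
Add(Mul(Function('d')(-4), Function('j')(Function('c')(3, -2))), 201) = Add(Mul(Mul(-4, -4), 16), 201) = Add(Mul(16, 16), 201) = Add(256, 201) = 457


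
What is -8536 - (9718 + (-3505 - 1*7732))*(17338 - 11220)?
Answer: 9284706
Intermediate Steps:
-8536 - (9718 + (-3505 - 1*7732))*(17338 - 11220) = -8536 - (9718 + (-3505 - 7732))*6118 = -8536 - (9718 - 11237)*6118 = -8536 - (-1519)*6118 = -8536 - 1*(-9293242) = -8536 + 9293242 = 9284706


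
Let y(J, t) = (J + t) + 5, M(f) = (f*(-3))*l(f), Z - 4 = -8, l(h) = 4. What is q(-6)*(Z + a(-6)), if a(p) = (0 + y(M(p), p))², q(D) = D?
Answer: -30222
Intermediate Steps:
Z = -4 (Z = 4 - 8 = -4)
M(f) = -12*f (M(f) = (f*(-3))*4 = -3*f*4 = -12*f)
y(J, t) = 5 + J + t
a(p) = (5 - 11*p)² (a(p) = (0 + (5 - 12*p + p))² = (0 + (5 - 11*p))² = (5 - 11*p)²)
q(-6)*(Z + a(-6)) = -6*(-4 + (5 - 11*(-6))²) = -6*(-4 + (5 + 66)²) = -6*(-4 + 71²) = -6*(-4 + 5041) = -6*5037 = -30222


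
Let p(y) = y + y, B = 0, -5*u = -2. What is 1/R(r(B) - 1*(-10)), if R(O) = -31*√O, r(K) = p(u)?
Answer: -√30/558 ≈ -0.0098158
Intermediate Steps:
u = ⅖ (u = -⅕*(-2) = ⅖ ≈ 0.40000)
p(y) = 2*y
r(K) = ⅘ (r(K) = 2*(⅖) = ⅘)
1/R(r(B) - 1*(-10)) = 1/(-31*√(⅘ - 1*(-10))) = 1/(-31*√(⅘ + 10)) = 1/(-93*√30/5) = -√30/558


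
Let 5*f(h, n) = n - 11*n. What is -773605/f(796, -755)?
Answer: -154721/302 ≈ -512.32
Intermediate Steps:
f(h, n) = -2*n (f(h, n) = (n - 11*n)/5 = (-10*n)/5 = -2*n)
-773605/f(796, -755) = -773605/((-2*(-755))) = -773605/1510 = -773605*1/1510 = -154721/302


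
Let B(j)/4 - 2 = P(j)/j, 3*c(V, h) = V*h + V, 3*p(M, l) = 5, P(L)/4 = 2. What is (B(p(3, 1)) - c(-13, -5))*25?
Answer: 740/3 ≈ 246.67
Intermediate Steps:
P(L) = 8 (P(L) = 4*2 = 8)
p(M, l) = 5/3 (p(M, l) = (1/3)*5 = 5/3)
c(V, h) = V/3 + V*h/3 (c(V, h) = (V*h + V)/3 = (V + V*h)/3 = V/3 + V*h/3)
B(j) = 8 + 32/j (B(j) = 8 + 4*(8/j) = 8 + 32/j)
(B(p(3, 1)) - c(-13, -5))*25 = ((8 + 32/(5/3)) - (-13)*(1 - 5)/3)*25 = ((8 + 32*(3/5)) - (-13)*(-4)/3)*25 = ((8 + 96/5) - 1*52/3)*25 = (136/5 - 52/3)*25 = (148/15)*25 = 740/3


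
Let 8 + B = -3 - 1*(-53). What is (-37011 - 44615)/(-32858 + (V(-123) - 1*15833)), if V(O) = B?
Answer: 81626/48649 ≈ 1.6779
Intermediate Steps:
B = 42 (B = -8 + (-3 - 1*(-53)) = -8 + (-3 + 53) = -8 + 50 = 42)
V(O) = 42
(-37011 - 44615)/(-32858 + (V(-123) - 1*15833)) = (-37011 - 44615)/(-32858 + (42 - 1*15833)) = -81626/(-32858 + (42 - 15833)) = -81626/(-32858 - 15791) = -81626/(-48649) = -81626*(-1/48649) = 81626/48649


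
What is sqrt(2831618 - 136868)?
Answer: 5*sqrt(107790) ≈ 1641.6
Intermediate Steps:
sqrt(2831618 - 136868) = sqrt(2694750) = 5*sqrt(107790)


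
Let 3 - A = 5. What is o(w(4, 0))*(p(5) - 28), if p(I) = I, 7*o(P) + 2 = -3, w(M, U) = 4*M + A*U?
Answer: 115/7 ≈ 16.429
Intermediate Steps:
A = -2 (A = 3 - 1*5 = 3 - 5 = -2)
w(M, U) = -2*U + 4*M (w(M, U) = 4*M - 2*U = -2*U + 4*M)
o(P) = -5/7 (o(P) = -2/7 + (⅐)*(-3) = -2/7 - 3/7 = -5/7)
o(w(4, 0))*(p(5) - 28) = -5*(5 - 28)/7 = -5/7*(-23) = 115/7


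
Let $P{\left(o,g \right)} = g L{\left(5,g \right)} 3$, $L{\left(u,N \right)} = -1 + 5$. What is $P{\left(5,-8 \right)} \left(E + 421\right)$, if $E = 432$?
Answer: $-81888$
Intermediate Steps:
$L{\left(u,N \right)} = 4$
$P{\left(o,g \right)} = 12 g$ ($P{\left(o,g \right)} = g 4 \cdot 3 = 4 g 3 = 12 g$)
$P{\left(5,-8 \right)} \left(E + 421\right) = 12 \left(-8\right) \left(432 + 421\right) = \left(-96\right) 853 = -81888$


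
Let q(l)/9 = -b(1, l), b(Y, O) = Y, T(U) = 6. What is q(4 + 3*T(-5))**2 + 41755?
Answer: 41836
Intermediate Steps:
q(l) = -9 (q(l) = 9*(-1*1) = 9*(-1) = -9)
q(4 + 3*T(-5))**2 + 41755 = (-9)**2 + 41755 = 81 + 41755 = 41836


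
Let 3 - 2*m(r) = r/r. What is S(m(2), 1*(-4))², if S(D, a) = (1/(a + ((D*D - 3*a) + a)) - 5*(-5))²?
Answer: 252047376/625 ≈ 4.0328e+5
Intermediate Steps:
m(r) = 1 (m(r) = 3/2 - r/(2*r) = 3/2 - ½*1 = 3/2 - ½ = 1)
S(D, a) = (25 + 1/(D² - a))² (S(D, a) = (1/(a + ((D² - 3*a) + a)) + 25)² = (1/(a + (D² - 2*a)) + 25)² = (1/(D² - a) + 25)² = (25 + 1/(D² - a))²)
S(m(2), 1*(-4))² = ((1 - 25*(-4) + 25*1²)²/(1² - (-4))²)² = ((1 - 25*(-4) + 25*1)²/(1 - 1*(-4))²)² = ((1 + 100 + 25)²/(1 + 4)²)² = (126²/5²)² = ((1/25)*15876)² = (15876/25)² = 252047376/625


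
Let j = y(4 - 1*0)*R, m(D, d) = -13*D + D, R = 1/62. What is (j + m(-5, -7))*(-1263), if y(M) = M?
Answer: -2351706/31 ≈ -75862.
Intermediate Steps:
R = 1/62 ≈ 0.016129
m(D, d) = -12*D
j = 2/31 (j = (4 - 1*0)*(1/62) = (4 + 0)*(1/62) = 4*(1/62) = 2/31 ≈ 0.064516)
(j + m(-5, -7))*(-1263) = (2/31 - 12*(-5))*(-1263) = (2/31 + 60)*(-1263) = (1862/31)*(-1263) = -2351706/31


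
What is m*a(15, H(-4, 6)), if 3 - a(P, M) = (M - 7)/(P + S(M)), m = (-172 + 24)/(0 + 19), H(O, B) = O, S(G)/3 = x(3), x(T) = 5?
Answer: -7474/285 ≈ -26.225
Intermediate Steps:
S(G) = 15 (S(G) = 3*5 = 15)
m = -148/19 ≈ -7.7895
a(P, M) = 3 - (-7 + M)/(15 + P) (a(P, M) = 3 - (M - 7)/(P + 15) = 3 - (-7 + M)/(15 + P))
m*a(15, H(-4, 6)) = -148*(52 - 1*(-4) + 3*15)/(19*(15 + 15)) = -148*(52 + 4 + 45)/(19*30) = -74*101/285 = -148/19*101/30 = -7474/285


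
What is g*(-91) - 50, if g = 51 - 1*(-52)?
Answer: -9423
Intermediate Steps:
g = 103 (g = 51 + 52 = 103)
g*(-91) - 50 = 103*(-91) - 50 = -9373 - 50 = -9423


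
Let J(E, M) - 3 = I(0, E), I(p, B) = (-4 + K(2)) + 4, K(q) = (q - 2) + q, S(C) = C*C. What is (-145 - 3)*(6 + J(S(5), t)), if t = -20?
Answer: -1628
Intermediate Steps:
S(C) = C²
K(q) = -2 + 2*q (K(q) = (-2 + q) + q = -2 + 2*q)
I(p, B) = 2 (I(p, B) = (-4 + (-2 + 2*2)) + 4 = (-4 + (-2 + 4)) + 4 = (-4 + 2) + 4 = -2 + 4 = 2)
J(E, M) = 5 (J(E, M) = 3 + 2 = 5)
(-145 - 3)*(6 + J(S(5), t)) = (-145 - 3)*(6 + 5) = -148*11 = -1628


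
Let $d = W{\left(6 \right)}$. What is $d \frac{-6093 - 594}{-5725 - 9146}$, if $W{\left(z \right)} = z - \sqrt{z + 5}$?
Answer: $\frac{13374}{4957} - \frac{2229 \sqrt{11}}{4957} \approx 1.2066$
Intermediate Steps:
$W{\left(z \right)} = z - \sqrt{5 + z}$
$d = 6 - \sqrt{11}$ ($d = 6 - \sqrt{5 + 6} = 6 - \sqrt{11} \approx 2.6834$)
$d \frac{-6093 - 594}{-5725 - 9146} = \left(6 - \sqrt{11}\right) \frac{-6093 - 594}{-5725 - 9146} = \left(6 - \sqrt{11}\right) \left(- \frac{6687}{-14871}\right) = \left(6 - \sqrt{11}\right) \left(\left(-6687\right) \left(- \frac{1}{14871}\right)\right) = \left(6 - \sqrt{11}\right) \frac{2229}{4957} = \frac{13374}{4957} - \frac{2229 \sqrt{11}}{4957}$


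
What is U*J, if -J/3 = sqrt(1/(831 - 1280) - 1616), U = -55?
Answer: 165*I*sqrt(325787665)/449 ≈ 6632.9*I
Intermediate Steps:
J = -3*I*sqrt(325787665)/449 (J = -3*sqrt(1/(831 - 1280) - 1616) = -3*sqrt(1/(-449) - 1616) = -3*sqrt(-1/449 - 1616) = -3*I*sqrt(325787665)/449 ≈ -120.6*I)
U*J = -(-165)*I*sqrt(325787665)/449 = 165*I*sqrt(325787665)/449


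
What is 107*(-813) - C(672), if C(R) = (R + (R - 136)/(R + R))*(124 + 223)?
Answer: -53812649/168 ≈ -3.2031e+5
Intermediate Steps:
C(R) = 347*R + 347*(-136 + R)/(2*R) (C(R) = (R + (-136 + R)/((2*R)))*347 = (R + (-136 + R)*(1/(2*R)))*347 = (R + (-136 + R)/(2*R))*347 = 347*R + 347*(-136 + R)/(2*R))
107*(-813) - C(672) = 107*(-813) - (347/2 - 23596/672 + 347*672) = -86991 - (347/2 - 23596*1/672 + 233184) = -86991 - (347/2 - 5899/168 + 233184) = -86991 - 1*39198161/168 = -86991 - 39198161/168 = -53812649/168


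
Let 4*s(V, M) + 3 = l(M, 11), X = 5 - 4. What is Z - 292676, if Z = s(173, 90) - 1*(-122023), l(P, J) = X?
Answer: -341307/2 ≈ -1.7065e+5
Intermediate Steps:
X = 1
l(P, J) = 1
s(V, M) = -½ (s(V, M) = -¾ + (¼)*1 = -¾ + ¼ = -½)
Z = 244045/2 (Z = -½ - 1*(-122023) = -½ + 122023 = 244045/2 ≈ 1.2202e+5)
Z - 292676 = 244045/2 - 292676 = -341307/2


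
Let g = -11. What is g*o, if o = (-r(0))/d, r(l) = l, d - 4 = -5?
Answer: 0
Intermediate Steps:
d = -1 (d = 4 - 5 = -1)
o = 0 (o = -1*0/(-1) = 0*(-1) = 0)
g*o = -11*0 = 0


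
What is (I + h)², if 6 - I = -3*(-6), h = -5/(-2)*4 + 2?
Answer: 0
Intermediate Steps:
h = 12 (h = -5*(-½)*4 + 2 = (5/2)*4 + 2 = 10 + 2 = 12)
I = -12 (I = 6 - (-3)*(-6) = 6 - 1*18 = 6 - 18 = -12)
(I + h)² = (-12 + 12)² = 0² = 0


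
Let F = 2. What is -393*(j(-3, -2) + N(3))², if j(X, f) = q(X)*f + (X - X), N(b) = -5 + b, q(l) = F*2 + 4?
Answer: -127332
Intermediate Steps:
q(l) = 8 (q(l) = 2*2 + 4 = 4 + 4 = 8)
j(X, f) = 8*f (j(X, f) = 8*f + (X - X) = 8*f + 0 = 8*f)
-393*(j(-3, -2) + N(3))² = -393*(8*(-2) + (-5 + 3))² = -393*(-16 - 2)² = -393*(-18)² = -393*324 = -127332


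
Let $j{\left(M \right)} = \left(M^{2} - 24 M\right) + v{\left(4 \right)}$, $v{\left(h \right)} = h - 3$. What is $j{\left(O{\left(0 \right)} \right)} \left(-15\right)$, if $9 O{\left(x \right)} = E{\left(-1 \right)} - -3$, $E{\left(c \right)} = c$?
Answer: $\frac{1735}{27} \approx 64.259$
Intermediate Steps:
$v{\left(h \right)} = -3 + h$
$O{\left(x \right)} = \frac{2}{9}$ ($O{\left(x \right)} = \frac{-1 - -3}{9} = \frac{-1 + 3}{9} = \frac{1}{9} \cdot 2 = \frac{2}{9}$)
$j{\left(M \right)} = 1 + M^{2} - 24 M$ ($j{\left(M \right)} = \left(M^{2} - 24 M\right) + \left(-3 + 4\right) = \left(M^{2} - 24 M\right) + 1 = 1 + M^{2} - 24 M$)
$j{\left(O{\left(0 \right)} \right)} \left(-15\right) = \left(1 + \left(\frac{2}{9}\right)^{2} - \frac{16}{3}\right) \left(-15\right) = \left(1 + \frac{4}{81} - \frac{16}{3}\right) \left(-15\right) = \left(- \frac{347}{81}\right) \left(-15\right) = \frac{1735}{27}$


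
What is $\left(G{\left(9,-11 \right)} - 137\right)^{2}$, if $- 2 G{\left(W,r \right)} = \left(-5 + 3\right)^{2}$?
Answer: $19321$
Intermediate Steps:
$G{\left(W,r \right)} = -2$ ($G{\left(W,r \right)} = - \frac{\left(-5 + 3\right)^{2}}{2} = - \frac{\left(-2\right)^{2}}{2} = \left(- \frac{1}{2}\right) 4 = -2$)
$\left(G{\left(9,-11 \right)} - 137\right)^{2} = \left(-2 - 137\right)^{2} = \left(-139\right)^{2} = 19321$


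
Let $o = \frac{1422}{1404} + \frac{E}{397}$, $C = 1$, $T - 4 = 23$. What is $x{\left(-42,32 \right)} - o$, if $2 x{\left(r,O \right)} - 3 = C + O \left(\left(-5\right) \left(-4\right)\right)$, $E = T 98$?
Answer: $\frac{9733301}{30966} \approx 314.32$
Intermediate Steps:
$T = 27$ ($T = 4 + 23 = 27$)
$E = 2646$ ($E = 27 \cdot 98 = 2646$)
$x{\left(r,O \right)} = 2 + 10 O$ ($x{\left(r,O \right)} = \frac{3}{2} + \frac{1 + O \left(\left(-5\right) \left(-4\right)\right)}{2} = \frac{3}{2} + \frac{1 + O 20}{2} = \frac{3}{2} + \frac{1 + 20 O}{2} = \frac{3}{2} + \left(\frac{1}{2} + 10 O\right) = 2 + 10 O$)
$o = \frac{237751}{30966}$ ($o = \frac{1422}{1404} + \frac{2646}{397} = 1422 \cdot \frac{1}{1404} + 2646 \cdot \frac{1}{397} = \frac{79}{78} + \frac{2646}{397} = \frac{237751}{30966} \approx 7.6778$)
$x{\left(-42,32 \right)} - o = \left(2 + 10 \cdot 32\right) - \frac{237751}{30966} = \left(2 + 320\right) - \frac{237751}{30966} = 322 - \frac{237751}{30966} = \frac{9733301}{30966}$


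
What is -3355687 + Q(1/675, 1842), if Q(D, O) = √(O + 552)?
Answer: -3355687 + 3*√266 ≈ -3.3556e+6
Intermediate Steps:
Q(D, O) = √(552 + O)
-3355687 + Q(1/675, 1842) = -3355687 + √(552 + 1842) = -3355687 + √2394 = -3355687 + 3*√266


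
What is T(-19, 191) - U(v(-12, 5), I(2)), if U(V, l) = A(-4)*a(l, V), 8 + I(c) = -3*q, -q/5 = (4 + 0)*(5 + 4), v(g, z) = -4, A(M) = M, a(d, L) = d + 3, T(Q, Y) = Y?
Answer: 2331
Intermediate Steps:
a(d, L) = 3 + d
q = -180 (q = -5*(4 + 0)*(5 + 4) = -20*9 = -5*36 = -180)
I(c) = 532 (I(c) = -8 - 3*(-180) = -8 + 540 = 532)
U(V, l) = -12 - 4*l (U(V, l) = -4*(3 + l) = -12 - 4*l)
T(-19, 191) - U(v(-12, 5), I(2)) = 191 - (-12 - 4*532) = 191 - (-12 - 2128) = 191 - 1*(-2140) = 191 + 2140 = 2331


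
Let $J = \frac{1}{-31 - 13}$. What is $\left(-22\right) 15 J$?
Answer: $\frac{15}{2} \approx 7.5$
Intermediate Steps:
$J = - \frac{1}{44}$ ($J = \frac{1}{-44} = - \frac{1}{44} \approx -0.022727$)
$\left(-22\right) 15 J = \left(-22\right) 15 \left(- \frac{1}{44}\right) = \left(-330\right) \left(- \frac{1}{44}\right) = \frac{15}{2}$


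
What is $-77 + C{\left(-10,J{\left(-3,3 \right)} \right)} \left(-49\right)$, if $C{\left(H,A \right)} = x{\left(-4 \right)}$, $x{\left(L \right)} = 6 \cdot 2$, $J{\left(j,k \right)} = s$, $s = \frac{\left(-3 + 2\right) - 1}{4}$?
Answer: $-665$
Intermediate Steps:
$s = - \frac{1}{2}$ ($s = \left(-1 - 1\right) \frac{1}{4} = \left(-2\right) \frac{1}{4} = - \frac{1}{2} \approx -0.5$)
$J{\left(j,k \right)} = - \frac{1}{2}$
$x{\left(L \right)} = 12$
$C{\left(H,A \right)} = 12$
$-77 + C{\left(-10,J{\left(-3,3 \right)} \right)} \left(-49\right) = -77 + 12 \left(-49\right) = -77 - 588 = -665$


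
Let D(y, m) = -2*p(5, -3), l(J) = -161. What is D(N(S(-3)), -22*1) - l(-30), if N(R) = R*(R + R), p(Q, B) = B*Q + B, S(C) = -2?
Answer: 197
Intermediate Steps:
p(Q, B) = B + B*Q
N(R) = 2*R² (N(R) = R*(2*R) = 2*R²)
D(y, m) = 36 (D(y, m) = -(-6)*(1 + 5) = -(-6)*6 = -2*(-18) = 36)
D(N(S(-3)), -22*1) - l(-30) = 36 - 1*(-161) = 36 + 161 = 197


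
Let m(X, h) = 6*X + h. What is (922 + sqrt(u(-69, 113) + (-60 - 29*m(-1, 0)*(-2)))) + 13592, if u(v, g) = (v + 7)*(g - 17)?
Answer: 14514 + 2*I*sqrt(1590) ≈ 14514.0 + 79.75*I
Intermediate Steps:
m(X, h) = h + 6*X
u(v, g) = (-17 + g)*(7 + v) (u(v, g) = (7 + v)*(-17 + g) = (-17 + g)*(7 + v))
(922 + sqrt(u(-69, 113) + (-60 - 29*m(-1, 0)*(-2)))) + 13592 = (922 + sqrt((-119 - 17*(-69) + 7*113 + 113*(-69)) + (-60 - 29*(0 + 6*(-1))*(-2)))) + 13592 = (922 + sqrt((-119 + 1173 + 791 - 7797) + (-60 - 29*(0 - 6)*(-2)))) + 13592 = (922 + sqrt(-5952 + (-60 - (-174)*(-2)))) + 13592 = (922 + sqrt(-5952 + (-60 - 29*12))) + 13592 = (922 + sqrt(-5952 + (-60 - 348))) + 13592 = (922 + sqrt(-5952 - 408)) + 13592 = (922 + sqrt(-6360)) + 13592 = (922 + 2*I*sqrt(1590)) + 13592 = 14514 + 2*I*sqrt(1590)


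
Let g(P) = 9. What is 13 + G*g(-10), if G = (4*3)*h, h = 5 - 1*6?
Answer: -95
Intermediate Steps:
h = -1 (h = 5 - 6 = -1)
G = -12 (G = (4*3)*(-1) = 12*(-1) = -12)
13 + G*g(-10) = 13 - 12*9 = 13 - 108 = -95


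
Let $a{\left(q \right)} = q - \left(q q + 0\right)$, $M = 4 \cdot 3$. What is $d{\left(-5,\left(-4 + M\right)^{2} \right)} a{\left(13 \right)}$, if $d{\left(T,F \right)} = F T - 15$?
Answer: $52260$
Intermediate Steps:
$M = 12$
$d{\left(T,F \right)} = -15 + F T$
$a{\left(q \right)} = q - q^{2}$ ($a{\left(q \right)} = q - \left(q^{2} + 0\right) = q - q^{2}$)
$d{\left(-5,\left(-4 + M\right)^{2} \right)} a{\left(13 \right)} = \left(-15 + \left(-4 + 12\right)^{2} \left(-5\right)\right) 13 \left(1 - 13\right) = \left(-15 + 8^{2} \left(-5\right)\right) 13 \left(1 - 13\right) = \left(-15 + 64 \left(-5\right)\right) 13 \left(-12\right) = \left(-15 - 320\right) \left(-156\right) = \left(-335\right) \left(-156\right) = 52260$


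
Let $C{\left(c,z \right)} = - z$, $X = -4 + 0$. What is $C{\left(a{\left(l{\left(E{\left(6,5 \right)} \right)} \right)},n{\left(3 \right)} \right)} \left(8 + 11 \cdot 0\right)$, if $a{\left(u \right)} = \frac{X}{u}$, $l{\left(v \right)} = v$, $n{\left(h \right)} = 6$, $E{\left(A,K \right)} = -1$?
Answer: $-48$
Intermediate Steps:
$X = -4$
$a{\left(u \right)} = - \frac{4}{u}$
$C{\left(a{\left(l{\left(E{\left(6,5 \right)} \right)} \right)},n{\left(3 \right)} \right)} \left(8 + 11 \cdot 0\right) = \left(-1\right) 6 \left(8 + 11 \cdot 0\right) = - 6 \left(8 + 0\right) = \left(-6\right) 8 = -48$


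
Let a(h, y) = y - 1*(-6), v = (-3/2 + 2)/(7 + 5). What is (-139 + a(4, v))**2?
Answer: 10182481/576 ≈ 17678.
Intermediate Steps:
v = 1/24 (v = (-3*1/2 + 2)/12 = (-3/2 + 2)*(1/12) = (1/2)*(1/12) = 1/24 ≈ 0.041667)
a(h, y) = 6 + y (a(h, y) = y + 6 = 6 + y)
(-139 + a(4, v))**2 = (-139 + (6 + 1/24))**2 = (-139 + 145/24)**2 = (-3191/24)**2 = 10182481/576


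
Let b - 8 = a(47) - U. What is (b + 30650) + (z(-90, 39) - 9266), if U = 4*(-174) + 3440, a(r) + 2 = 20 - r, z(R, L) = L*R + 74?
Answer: 15183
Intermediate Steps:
z(R, L) = 74 + L*R
a(r) = 18 - r (a(r) = -2 + (20 - r) = 18 - r)
U = 2744 (U = -696 + 3440 = 2744)
b = -2765 (b = 8 + ((18 - 1*47) - 1*2744) = 8 + ((18 - 47) - 2744) = 8 + (-29 - 2744) = 8 - 2773 = -2765)
(b + 30650) + (z(-90, 39) - 9266) = (-2765 + 30650) + ((74 + 39*(-90)) - 9266) = 27885 + ((74 - 3510) - 9266) = 27885 + (-3436 - 9266) = 27885 - 12702 = 15183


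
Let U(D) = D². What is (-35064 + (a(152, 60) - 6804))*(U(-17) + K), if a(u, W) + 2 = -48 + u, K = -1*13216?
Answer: 539909082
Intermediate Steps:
K = -13216
a(u, W) = -50 + u (a(u, W) = -2 + (-48 + u) = -50 + u)
(-35064 + (a(152, 60) - 6804))*(U(-17) + K) = (-35064 + ((-50 + 152) - 6804))*((-17)² - 13216) = (-35064 + (102 - 6804))*(289 - 13216) = (-35064 - 6702)*(-12927) = -41766*(-12927) = 539909082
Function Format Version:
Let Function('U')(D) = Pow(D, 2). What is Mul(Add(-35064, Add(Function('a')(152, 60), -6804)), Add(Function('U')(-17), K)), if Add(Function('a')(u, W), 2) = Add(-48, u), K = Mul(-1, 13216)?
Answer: 539909082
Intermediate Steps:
K = -13216
Function('a')(u, W) = Add(-50, u) (Function('a')(u, W) = Add(-2, Add(-48, u)) = Add(-50, u))
Mul(Add(-35064, Add(Function('a')(152, 60), -6804)), Add(Function('U')(-17), K)) = Mul(Add(-35064, Add(Add(-50, 152), -6804)), Add(Pow(-17, 2), -13216)) = Mul(Add(-35064, Add(102, -6804)), Add(289, -13216)) = Mul(Add(-35064, -6702), -12927) = Mul(-41766, -12927) = 539909082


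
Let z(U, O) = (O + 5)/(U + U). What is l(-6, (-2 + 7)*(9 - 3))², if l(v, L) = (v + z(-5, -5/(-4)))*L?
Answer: 632025/16 ≈ 39502.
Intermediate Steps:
z(U, O) = (5 + O)/(2*U) (z(U, O) = (5 + O)/((2*U)) = (5 + O)*(1/(2*U)) = (5 + O)/(2*U))
l(v, L) = L*(-5/8 + v) (l(v, L) = (v + (½)*(5 - 5/(-4))/(-5))*L = (v + (½)*(-⅕)*(5 - 5*(-¼)))*L = (v + (½)*(-⅕)*(5 + 5/4))*L = (v + (½)*(-⅕)*(25/4))*L = (v - 5/8)*L = (-5/8 + v)*L = L*(-5/8 + v))
l(-6, (-2 + 7)*(9 - 3))² = (((-2 + 7)*(9 - 3))*(-5 + 8*(-6))/8)² = ((5*6)*(-5 - 48)/8)² = ((⅛)*30*(-53))² = (-795/4)² = 632025/16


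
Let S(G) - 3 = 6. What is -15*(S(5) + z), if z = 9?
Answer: -270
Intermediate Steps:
S(G) = 9 (S(G) = 3 + 6 = 9)
-15*(S(5) + z) = -15*(9 + 9) = -15*18 = -270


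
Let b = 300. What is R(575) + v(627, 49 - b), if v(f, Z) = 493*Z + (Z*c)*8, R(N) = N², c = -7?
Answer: 220938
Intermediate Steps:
v(f, Z) = 437*Z (v(f, Z) = 493*Z + (Z*(-7))*8 = 493*Z - 7*Z*8 = 493*Z - 56*Z = 437*Z)
R(575) + v(627, 49 - b) = 575² + 437*(49 - 1*300) = 330625 + 437*(49 - 300) = 330625 + 437*(-251) = 330625 - 109687 = 220938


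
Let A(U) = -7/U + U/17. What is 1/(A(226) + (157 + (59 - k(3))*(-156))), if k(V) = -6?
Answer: -3842/38303729 ≈ -0.00010030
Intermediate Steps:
A(U) = -7/U + U/17 (A(U) = -7/U + U*(1/17) = -7/U + U/17)
1/(A(226) + (157 + (59 - k(3))*(-156))) = 1/((-7/226 + (1/17)*226) + (157 + (59 - 1*(-6))*(-156))) = 1/((-7*1/226 + 226/17) + (157 + (59 + 6)*(-156))) = 1/((-7/226 + 226/17) + (157 + 65*(-156))) = 1/(50957/3842 + (157 - 10140)) = 1/(50957/3842 - 9983) = 1/(-38303729/3842) = -3842/38303729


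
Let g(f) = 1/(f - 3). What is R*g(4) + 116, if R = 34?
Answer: 150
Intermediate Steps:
g(f) = 1/(-3 + f)
R*g(4) + 116 = 34/(-3 + 4) + 116 = 34/1 + 116 = 34*1 + 116 = 34 + 116 = 150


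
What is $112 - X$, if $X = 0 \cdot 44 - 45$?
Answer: $157$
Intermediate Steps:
$X = -45$ ($X = 0 - 45 = -45$)
$112 - X = 112 - -45 = 112 + 45 = 157$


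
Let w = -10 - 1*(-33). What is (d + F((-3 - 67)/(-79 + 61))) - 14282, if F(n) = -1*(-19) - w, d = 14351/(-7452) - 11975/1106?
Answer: -58924532369/4120956 ≈ -14299.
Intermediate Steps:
w = 23 (w = -10 + 33 = 23)
d = -52554953/4120956 (d = 14351*(-1/7452) - 11975*1/1106 = -14351/7452 - 11975/1106 = -52554953/4120956 ≈ -12.753)
F(n) = -4 (F(n) = -1*(-19) - 1*23 = 19 - 23 = -4)
(d + F((-3 - 67)/(-79 + 61))) - 14282 = (-52554953/4120956 - 4) - 14282 = -69038777/4120956 - 14282 = -58924532369/4120956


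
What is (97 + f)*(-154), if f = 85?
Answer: -28028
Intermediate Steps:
(97 + f)*(-154) = (97 + 85)*(-154) = 182*(-154) = -28028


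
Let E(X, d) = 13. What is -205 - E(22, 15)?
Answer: -218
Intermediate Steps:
-205 - E(22, 15) = -205 - 1*13 = -205 - 13 = -218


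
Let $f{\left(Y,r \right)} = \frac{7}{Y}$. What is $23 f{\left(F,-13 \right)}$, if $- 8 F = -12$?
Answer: $\frac{322}{3} \approx 107.33$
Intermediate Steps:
$F = \frac{3}{2}$ ($F = \left(- \frac{1}{8}\right) \left(-12\right) = \frac{3}{2} \approx 1.5$)
$23 f{\left(F,-13 \right)} = 23 \frac{7}{\frac{3}{2}} = 23 \cdot 7 \cdot \frac{2}{3} = 23 \cdot \frac{14}{3} = \frac{322}{3}$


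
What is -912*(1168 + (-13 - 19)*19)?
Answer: -510720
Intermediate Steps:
-912*(1168 + (-13 - 19)*19) = -912*(1168 - 32*19) = -912*(1168 - 608) = -912*560 = -510720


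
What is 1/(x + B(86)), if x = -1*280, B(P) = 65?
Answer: -1/215 ≈ -0.0046512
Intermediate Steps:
x = -280
1/(x + B(86)) = 1/(-280 + 65) = 1/(-215) = -1/215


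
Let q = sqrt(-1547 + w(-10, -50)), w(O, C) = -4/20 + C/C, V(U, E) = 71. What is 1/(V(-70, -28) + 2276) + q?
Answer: 1/2347 + 3*I*sqrt(4295)/5 ≈ 0.00042608 + 39.322*I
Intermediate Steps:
w(O, C) = 4/5 (w(O, C) = -4*1/20 + 1 = -1/5 + 1 = 4/5)
q = 3*I*sqrt(4295)/5 (q = sqrt(-1547 + 4/5) = sqrt(-7731/5) = 3*I*sqrt(4295)/5 ≈ 39.322*I)
1/(V(-70, -28) + 2276) + q = 1/(71 + 2276) + 3*I*sqrt(4295)/5 = 1/2347 + 3*I*sqrt(4295)/5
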